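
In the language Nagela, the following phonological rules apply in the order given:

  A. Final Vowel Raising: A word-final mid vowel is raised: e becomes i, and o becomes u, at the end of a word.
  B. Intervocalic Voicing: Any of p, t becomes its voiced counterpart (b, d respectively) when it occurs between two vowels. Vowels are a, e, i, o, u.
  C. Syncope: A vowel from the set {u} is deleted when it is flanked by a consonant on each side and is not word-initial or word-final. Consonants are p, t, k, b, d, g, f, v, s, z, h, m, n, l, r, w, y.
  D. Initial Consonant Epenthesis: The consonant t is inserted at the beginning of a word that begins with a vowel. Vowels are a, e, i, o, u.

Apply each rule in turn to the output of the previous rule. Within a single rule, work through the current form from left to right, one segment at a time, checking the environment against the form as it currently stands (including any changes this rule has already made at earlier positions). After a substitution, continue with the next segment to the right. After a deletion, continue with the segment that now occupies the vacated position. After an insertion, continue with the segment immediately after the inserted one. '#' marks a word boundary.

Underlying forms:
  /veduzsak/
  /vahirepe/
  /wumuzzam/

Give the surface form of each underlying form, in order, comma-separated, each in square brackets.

[vedzsak], [vahirebi], [wmzzam]

/veduzsak/:
  A Final Vowel Raising: no change — [veduzsak]
  B Intervocalic Voicing: no change — [veduzsak]
  C Syncope: [veduzsak] → [vedzsak]
  D Initial Consonant Epenthesis: no change — [vedzsak]
/vahirepe/:
  A Final Vowel Raising: [vahirepe] → [vahirepi]
  B Intervocalic Voicing: [vahirepi] → [vahirebi]
  C Syncope: no change — [vahirebi]
  D Initial Consonant Epenthesis: no change — [vahirebi]
/wumuzzam/:
  A Final Vowel Raising: no change — [wumuzzam]
  B Intervocalic Voicing: no change — [wumuzzam]
  C Syncope: [wumuzzam] → [wmzzam]
  D Initial Consonant Epenthesis: no change — [wmzzam]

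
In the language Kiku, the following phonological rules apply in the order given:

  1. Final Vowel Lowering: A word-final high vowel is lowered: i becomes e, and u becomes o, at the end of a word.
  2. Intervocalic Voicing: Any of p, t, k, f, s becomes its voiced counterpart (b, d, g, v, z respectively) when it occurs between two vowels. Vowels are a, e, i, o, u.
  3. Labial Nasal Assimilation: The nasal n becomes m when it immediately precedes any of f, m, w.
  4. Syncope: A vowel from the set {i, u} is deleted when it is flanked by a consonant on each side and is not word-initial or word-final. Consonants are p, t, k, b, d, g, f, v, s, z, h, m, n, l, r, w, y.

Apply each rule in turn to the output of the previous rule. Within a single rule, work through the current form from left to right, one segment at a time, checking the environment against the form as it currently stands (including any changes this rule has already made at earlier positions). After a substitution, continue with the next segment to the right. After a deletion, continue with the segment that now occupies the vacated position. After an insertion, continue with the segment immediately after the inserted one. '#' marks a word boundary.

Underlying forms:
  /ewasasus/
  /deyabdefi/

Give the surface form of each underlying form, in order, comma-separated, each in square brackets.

[ewazazs], [deyabdeve]

/ewasasus/:
  1 Final Vowel Lowering: no change — [ewasasus]
  2 Intervocalic Voicing: [ewasasus] → [ewazazus]
  3 Labial Nasal Assimilation: no change — [ewazazus]
  4 Syncope: [ewazazus] → [ewazazs]
/deyabdefi/:
  1 Final Vowel Lowering: [deyabdefi] → [deyabdefe]
  2 Intervocalic Voicing: [deyabdefe] → [deyabdeve]
  3 Labial Nasal Assimilation: no change — [deyabdeve]
  4 Syncope: no change — [deyabdeve]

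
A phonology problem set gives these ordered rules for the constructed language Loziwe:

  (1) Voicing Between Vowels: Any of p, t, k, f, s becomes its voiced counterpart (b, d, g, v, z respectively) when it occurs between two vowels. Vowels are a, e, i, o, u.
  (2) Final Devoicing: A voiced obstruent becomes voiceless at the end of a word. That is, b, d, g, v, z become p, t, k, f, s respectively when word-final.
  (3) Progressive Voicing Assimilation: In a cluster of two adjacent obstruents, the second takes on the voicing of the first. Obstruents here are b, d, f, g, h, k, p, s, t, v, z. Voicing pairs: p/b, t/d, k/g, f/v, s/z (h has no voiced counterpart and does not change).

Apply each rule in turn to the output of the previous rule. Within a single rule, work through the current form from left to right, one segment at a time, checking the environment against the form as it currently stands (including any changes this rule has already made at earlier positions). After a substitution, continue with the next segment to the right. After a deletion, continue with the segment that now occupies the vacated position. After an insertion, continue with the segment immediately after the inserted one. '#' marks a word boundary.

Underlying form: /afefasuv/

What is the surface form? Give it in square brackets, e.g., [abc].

[avevazuf]

(1) Voicing Between Vowels: [afefasuv] → [avevazuv]
(2) Final Devoicing: [avevazuv] → [avevazuf]
(3) Progressive Voicing Assimilation: no change — [avevazuf]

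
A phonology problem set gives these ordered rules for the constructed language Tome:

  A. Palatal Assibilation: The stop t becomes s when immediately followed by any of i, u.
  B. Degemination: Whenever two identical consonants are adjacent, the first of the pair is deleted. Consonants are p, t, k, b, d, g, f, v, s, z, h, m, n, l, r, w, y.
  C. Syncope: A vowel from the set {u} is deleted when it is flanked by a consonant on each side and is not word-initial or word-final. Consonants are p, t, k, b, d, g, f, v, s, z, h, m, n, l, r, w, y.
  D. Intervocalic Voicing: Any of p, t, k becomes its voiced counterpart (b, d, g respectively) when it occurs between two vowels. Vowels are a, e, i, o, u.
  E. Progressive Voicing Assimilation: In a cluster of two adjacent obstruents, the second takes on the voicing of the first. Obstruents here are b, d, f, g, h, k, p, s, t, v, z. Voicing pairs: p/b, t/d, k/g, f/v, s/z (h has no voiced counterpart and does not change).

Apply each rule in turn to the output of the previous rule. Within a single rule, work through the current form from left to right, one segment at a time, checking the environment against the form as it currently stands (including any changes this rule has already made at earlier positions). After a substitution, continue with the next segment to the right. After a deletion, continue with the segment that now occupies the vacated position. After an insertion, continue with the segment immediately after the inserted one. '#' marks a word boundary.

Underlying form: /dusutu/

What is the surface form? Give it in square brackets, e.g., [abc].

[dzzu]

A Palatal Assibilation: [dusutu] → [dususu]
B Degemination: no change — [dususu]
C Syncope: [dususu] → [dssu]
D Intervocalic Voicing: no change — [dssu]
E Progressive Voicing Assimilation: [dssu] → [dzzu]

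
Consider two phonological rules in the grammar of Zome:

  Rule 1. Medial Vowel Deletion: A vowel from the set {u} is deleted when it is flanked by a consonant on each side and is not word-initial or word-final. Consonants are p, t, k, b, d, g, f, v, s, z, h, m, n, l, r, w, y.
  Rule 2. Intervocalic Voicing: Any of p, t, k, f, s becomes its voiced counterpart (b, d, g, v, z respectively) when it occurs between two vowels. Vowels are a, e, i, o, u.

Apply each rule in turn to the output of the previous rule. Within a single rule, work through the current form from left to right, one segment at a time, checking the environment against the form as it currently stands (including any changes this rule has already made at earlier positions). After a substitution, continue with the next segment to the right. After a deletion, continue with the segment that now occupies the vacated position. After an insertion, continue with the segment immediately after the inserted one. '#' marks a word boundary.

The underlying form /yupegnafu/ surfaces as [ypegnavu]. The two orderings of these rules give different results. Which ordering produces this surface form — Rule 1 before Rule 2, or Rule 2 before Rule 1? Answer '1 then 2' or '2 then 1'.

1 then 2

Order 1 then 2:
  1 Medial Vowel Deletion: [yupegnafu] → [ypegnafu]
  2 Intervocalic Voicing: [ypegnafu] → [ypegnavu]
  result: [ypegnavu]
Order 2 then 1:
  2 Intervocalic Voicing: [yupegnafu] → [yubegnavu]
  1 Medial Vowel Deletion: [yubegnavu] → [ybegnavu]
  result: [ybegnavu]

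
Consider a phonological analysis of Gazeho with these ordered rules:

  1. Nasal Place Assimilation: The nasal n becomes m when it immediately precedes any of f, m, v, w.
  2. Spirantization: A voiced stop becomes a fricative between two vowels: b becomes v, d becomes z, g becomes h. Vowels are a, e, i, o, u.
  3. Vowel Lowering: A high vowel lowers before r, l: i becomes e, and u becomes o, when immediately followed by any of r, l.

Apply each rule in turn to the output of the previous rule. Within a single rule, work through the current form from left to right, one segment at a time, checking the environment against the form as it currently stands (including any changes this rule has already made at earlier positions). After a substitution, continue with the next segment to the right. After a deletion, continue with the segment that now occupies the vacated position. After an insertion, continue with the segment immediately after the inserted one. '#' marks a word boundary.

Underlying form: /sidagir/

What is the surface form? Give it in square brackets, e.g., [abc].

[sizaher]

1 Nasal Place Assimilation: no change — [sidagir]
2 Spirantization: [sidagir] → [sizahir]
3 Vowel Lowering: [sizahir] → [sizaher]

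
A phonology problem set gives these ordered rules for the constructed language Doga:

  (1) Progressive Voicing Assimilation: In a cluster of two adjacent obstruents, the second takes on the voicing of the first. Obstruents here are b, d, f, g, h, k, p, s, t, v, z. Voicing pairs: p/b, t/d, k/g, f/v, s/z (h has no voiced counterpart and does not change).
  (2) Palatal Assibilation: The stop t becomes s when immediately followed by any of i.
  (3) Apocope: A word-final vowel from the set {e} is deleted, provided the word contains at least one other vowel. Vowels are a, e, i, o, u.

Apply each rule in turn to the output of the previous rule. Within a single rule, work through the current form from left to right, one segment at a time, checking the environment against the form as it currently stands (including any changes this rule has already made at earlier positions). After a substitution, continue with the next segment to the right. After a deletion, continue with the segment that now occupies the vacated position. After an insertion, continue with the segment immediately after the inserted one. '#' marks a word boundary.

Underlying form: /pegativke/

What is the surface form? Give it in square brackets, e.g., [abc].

[pegasivg]

(1) Progressive Voicing Assimilation: [pegativke] → [pegativge]
(2) Palatal Assibilation: [pegativge] → [pegasivge]
(3) Apocope: [pegasivge] → [pegasivg]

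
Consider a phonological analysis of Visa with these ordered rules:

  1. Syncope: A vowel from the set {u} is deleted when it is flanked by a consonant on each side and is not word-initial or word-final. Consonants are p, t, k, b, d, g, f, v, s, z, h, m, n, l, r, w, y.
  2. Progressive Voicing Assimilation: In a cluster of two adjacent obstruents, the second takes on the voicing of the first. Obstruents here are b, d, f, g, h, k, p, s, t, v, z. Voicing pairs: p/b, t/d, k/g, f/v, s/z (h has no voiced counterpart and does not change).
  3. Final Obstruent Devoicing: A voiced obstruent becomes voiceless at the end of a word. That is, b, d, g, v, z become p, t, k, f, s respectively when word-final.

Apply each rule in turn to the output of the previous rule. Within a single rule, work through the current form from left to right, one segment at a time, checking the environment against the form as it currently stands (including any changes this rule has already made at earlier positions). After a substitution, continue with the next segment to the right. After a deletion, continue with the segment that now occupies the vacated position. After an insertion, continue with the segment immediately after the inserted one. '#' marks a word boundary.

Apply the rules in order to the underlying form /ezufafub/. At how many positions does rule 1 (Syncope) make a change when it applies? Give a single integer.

1 Syncope: [ezufafub] → [ezfafb]
2 Progressive Voicing Assimilation: [ezfafb] → [ezvafp]
3 Final Obstruent Devoicing: no change — [ezvafp]
Rule 1 changed 2 position(s).

2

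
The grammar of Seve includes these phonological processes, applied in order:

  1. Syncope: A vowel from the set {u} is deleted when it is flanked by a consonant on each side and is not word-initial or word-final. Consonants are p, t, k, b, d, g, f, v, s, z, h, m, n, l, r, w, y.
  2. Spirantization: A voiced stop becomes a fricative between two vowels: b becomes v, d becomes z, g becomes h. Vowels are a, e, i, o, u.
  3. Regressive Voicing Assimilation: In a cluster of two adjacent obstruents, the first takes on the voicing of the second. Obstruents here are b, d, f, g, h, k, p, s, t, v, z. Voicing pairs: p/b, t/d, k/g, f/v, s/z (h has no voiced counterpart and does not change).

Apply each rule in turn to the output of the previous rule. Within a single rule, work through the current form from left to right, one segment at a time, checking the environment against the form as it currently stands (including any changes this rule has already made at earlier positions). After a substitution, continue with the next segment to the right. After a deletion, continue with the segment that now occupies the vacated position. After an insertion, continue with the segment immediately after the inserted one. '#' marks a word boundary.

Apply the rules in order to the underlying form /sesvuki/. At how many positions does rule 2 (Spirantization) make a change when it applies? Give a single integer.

1 Syncope: [sesvuki] → [sesvki]
2 Spirantization: no change — [sesvki]
3 Regressive Voicing Assimilation: [sesvki] → [sezfki]
Rule 2 changed 0 position(s).

0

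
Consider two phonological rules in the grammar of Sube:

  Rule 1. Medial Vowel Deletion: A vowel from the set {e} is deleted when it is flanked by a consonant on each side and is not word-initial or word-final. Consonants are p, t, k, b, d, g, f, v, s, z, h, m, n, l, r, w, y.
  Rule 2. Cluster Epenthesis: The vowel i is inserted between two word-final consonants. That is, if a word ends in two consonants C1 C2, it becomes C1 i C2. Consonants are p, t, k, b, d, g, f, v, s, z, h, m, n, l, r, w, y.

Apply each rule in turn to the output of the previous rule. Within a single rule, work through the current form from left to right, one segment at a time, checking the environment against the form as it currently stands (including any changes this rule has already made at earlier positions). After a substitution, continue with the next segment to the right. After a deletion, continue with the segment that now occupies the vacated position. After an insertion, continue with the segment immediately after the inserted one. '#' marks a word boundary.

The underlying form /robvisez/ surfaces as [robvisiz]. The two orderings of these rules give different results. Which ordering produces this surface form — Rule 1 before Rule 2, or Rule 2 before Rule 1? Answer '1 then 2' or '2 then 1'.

Order 1 then 2:
  1 Medial Vowel Deletion: [robvisez] → [robvisz]
  2 Cluster Epenthesis: [robvisz] → [robvisiz]
  result: [robvisiz]
Order 2 then 1:
  2 Cluster Epenthesis: no change — [robvisez]
  1 Medial Vowel Deletion: [robvisez] → [robvisz]
  result: [robvisz]

1 then 2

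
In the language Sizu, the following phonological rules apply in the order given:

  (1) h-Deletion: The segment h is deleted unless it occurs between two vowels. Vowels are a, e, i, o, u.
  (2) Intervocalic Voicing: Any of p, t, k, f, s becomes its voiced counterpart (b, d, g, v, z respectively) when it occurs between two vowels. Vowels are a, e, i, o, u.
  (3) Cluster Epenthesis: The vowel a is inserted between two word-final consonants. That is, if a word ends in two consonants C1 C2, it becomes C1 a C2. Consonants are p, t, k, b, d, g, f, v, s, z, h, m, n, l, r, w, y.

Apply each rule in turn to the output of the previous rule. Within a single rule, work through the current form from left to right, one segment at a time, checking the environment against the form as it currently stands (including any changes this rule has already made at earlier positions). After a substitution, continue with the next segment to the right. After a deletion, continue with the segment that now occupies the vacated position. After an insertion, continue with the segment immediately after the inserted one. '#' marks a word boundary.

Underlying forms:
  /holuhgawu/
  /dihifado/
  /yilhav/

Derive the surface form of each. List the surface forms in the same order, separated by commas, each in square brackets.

[olugawu], [dihivado], [yilav]

/holuhgawu/:
  (1) h-Deletion: [holuhgawu] → [olugawu]
  (2) Intervocalic Voicing: no change — [olugawu]
  (3) Cluster Epenthesis: no change — [olugawu]
/dihifado/:
  (1) h-Deletion: no change — [dihifado]
  (2) Intervocalic Voicing: [dihifado] → [dihivado]
  (3) Cluster Epenthesis: no change — [dihivado]
/yilhav/:
  (1) h-Deletion: [yilhav] → [yilav]
  (2) Intervocalic Voicing: no change — [yilav]
  (3) Cluster Epenthesis: no change — [yilav]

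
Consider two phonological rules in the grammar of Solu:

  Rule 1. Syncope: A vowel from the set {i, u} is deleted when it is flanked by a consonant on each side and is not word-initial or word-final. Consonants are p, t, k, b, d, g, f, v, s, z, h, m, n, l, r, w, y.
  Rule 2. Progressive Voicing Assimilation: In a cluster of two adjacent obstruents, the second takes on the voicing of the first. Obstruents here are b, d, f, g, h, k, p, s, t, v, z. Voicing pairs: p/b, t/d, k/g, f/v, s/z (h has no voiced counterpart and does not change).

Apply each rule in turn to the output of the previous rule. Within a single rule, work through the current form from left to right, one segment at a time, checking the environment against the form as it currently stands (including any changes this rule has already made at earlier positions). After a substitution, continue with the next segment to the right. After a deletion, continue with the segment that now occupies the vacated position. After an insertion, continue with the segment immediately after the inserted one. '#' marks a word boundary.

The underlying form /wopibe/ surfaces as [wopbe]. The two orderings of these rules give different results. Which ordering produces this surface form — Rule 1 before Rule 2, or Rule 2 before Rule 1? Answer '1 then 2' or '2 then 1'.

Order 1 then 2:
  1 Syncope: [wopibe] → [wopbe]
  2 Progressive Voicing Assimilation: [wopbe] → [woppe]
  result: [woppe]
Order 2 then 1:
  2 Progressive Voicing Assimilation: no change — [wopibe]
  1 Syncope: [wopibe] → [wopbe]
  result: [wopbe]

2 then 1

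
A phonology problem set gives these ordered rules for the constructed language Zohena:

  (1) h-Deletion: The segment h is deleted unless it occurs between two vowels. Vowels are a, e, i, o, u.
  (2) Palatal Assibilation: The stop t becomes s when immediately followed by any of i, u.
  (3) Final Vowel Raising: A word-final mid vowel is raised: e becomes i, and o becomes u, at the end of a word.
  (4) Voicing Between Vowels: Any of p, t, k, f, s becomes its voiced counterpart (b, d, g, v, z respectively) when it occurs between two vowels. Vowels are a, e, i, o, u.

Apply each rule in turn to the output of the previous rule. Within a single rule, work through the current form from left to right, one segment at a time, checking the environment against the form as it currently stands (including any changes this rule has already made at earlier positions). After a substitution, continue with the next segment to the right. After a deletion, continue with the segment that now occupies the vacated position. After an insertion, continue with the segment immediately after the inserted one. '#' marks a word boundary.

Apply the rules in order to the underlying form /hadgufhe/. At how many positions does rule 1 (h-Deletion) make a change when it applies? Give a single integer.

(1) h-Deletion: [hadgufhe] → [adgufe]
(2) Palatal Assibilation: no change — [adgufe]
(3) Final Vowel Raising: [adgufe] → [adgufi]
(4) Voicing Between Vowels: [adgufi] → [adguvi]
Rule 1 changed 2 position(s).

2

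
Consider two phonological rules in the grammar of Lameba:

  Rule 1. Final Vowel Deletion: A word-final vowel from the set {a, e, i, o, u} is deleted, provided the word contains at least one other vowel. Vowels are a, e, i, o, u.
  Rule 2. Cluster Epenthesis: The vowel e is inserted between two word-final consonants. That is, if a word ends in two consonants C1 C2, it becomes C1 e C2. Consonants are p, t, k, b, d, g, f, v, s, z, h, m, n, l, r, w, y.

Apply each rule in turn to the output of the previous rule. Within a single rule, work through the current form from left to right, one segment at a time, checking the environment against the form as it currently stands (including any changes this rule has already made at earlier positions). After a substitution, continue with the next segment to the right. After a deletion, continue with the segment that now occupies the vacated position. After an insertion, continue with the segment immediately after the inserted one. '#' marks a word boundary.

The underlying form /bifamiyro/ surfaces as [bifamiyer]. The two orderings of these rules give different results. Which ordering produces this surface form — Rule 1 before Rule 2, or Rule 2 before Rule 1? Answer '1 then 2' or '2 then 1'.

1 then 2

Order 1 then 2:
  1 Final Vowel Deletion: [bifamiyro] → [bifamiyr]
  2 Cluster Epenthesis: [bifamiyr] → [bifamiyer]
  result: [bifamiyer]
Order 2 then 1:
  2 Cluster Epenthesis: no change — [bifamiyro]
  1 Final Vowel Deletion: [bifamiyro] → [bifamiyr]
  result: [bifamiyr]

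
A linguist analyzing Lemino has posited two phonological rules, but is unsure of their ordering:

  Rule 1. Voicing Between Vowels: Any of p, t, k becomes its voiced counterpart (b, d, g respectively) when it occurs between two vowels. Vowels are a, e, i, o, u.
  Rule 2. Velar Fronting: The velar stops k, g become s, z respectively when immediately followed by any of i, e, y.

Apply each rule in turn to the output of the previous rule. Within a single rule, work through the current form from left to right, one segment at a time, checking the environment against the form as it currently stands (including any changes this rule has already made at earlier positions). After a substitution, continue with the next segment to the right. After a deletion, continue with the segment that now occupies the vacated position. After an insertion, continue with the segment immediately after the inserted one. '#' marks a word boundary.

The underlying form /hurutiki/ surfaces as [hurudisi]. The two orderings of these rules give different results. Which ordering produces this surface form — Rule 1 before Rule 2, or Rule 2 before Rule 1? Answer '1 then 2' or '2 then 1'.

Order 1 then 2:
  1 Voicing Between Vowels: [hurutiki] → [hurudigi]
  2 Velar Fronting: [hurudigi] → [hurudizi]
  result: [hurudizi]
Order 2 then 1:
  2 Velar Fronting: [hurutiki] → [hurutisi]
  1 Voicing Between Vowels: [hurutisi] → [hurudisi]
  result: [hurudisi]

2 then 1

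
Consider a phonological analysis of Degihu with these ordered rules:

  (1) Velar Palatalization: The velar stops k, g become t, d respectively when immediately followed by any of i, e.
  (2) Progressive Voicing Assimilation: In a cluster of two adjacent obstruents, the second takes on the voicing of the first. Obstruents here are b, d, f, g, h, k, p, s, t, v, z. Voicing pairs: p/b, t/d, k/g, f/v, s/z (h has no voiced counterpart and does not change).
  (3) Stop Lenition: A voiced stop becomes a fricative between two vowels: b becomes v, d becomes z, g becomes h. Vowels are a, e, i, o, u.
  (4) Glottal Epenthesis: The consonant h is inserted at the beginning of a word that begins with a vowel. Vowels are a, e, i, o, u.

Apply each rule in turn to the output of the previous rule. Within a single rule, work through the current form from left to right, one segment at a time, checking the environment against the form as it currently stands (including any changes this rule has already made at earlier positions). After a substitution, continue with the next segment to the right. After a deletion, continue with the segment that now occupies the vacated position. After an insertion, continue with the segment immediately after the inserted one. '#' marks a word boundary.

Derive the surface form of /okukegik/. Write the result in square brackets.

[hokutezik]

(1) Velar Palatalization: [okukegik] → [okutedik]
(2) Progressive Voicing Assimilation: no change — [okutedik]
(3) Stop Lenition: [okutedik] → [okutezik]
(4) Glottal Epenthesis: [okutezik] → [hokutezik]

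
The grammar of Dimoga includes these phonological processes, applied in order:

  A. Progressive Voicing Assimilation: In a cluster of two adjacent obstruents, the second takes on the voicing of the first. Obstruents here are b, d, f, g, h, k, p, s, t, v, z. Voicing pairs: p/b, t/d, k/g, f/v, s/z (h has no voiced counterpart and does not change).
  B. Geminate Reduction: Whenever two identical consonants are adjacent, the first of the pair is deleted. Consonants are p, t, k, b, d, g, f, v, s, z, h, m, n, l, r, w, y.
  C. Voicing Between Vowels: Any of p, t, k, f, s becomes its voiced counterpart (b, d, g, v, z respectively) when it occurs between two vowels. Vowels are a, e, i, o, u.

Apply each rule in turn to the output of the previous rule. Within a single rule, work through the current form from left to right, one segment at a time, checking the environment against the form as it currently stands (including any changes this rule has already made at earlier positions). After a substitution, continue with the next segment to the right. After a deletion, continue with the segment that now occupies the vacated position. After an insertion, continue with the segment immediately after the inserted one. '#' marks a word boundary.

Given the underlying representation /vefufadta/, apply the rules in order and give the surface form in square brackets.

[vevuvada]

A Progressive Voicing Assimilation: [vefufadta] → [vefufadda]
B Geminate Reduction: [vefufadda] → [vefufada]
C Voicing Between Vowels: [vefufada] → [vevuvada]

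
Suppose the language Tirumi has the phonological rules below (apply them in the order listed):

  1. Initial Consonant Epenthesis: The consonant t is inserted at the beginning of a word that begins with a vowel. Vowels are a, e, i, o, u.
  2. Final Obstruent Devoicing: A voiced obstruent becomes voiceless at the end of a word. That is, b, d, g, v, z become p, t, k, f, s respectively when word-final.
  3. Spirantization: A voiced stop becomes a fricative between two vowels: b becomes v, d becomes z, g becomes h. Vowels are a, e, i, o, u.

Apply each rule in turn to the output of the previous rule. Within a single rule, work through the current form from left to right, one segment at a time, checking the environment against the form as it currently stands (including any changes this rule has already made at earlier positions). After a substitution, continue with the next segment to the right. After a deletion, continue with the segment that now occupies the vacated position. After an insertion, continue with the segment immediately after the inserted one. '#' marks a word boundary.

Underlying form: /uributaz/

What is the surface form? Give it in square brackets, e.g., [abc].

[turivutas]

1 Initial Consonant Epenthesis: [uributaz] → [tuributaz]
2 Final Obstruent Devoicing: [tuributaz] → [tuributas]
3 Spirantization: [tuributas] → [turivutas]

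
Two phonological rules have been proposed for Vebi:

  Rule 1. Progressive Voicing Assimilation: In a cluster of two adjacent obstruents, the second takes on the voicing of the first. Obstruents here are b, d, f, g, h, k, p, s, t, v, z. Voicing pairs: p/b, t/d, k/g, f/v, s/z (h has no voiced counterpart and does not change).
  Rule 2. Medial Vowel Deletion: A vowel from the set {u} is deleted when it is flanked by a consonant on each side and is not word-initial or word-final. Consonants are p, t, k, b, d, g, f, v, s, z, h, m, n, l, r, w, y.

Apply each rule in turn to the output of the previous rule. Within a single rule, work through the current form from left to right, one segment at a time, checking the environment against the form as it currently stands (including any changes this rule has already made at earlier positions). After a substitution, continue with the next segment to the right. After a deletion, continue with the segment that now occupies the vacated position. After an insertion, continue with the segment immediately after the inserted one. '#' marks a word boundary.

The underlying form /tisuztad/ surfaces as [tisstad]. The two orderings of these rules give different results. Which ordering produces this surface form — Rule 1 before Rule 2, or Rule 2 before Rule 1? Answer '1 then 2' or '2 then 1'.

Order 1 then 2:
  1 Progressive Voicing Assimilation: [tisuztad] → [tisuzdad]
  2 Medial Vowel Deletion: [tisuzdad] → [tiszdad]
  result: [tiszdad]
Order 2 then 1:
  2 Medial Vowel Deletion: [tisuztad] → [tisztad]
  1 Progressive Voicing Assimilation: [tisztad] → [tisstad]
  result: [tisstad]

2 then 1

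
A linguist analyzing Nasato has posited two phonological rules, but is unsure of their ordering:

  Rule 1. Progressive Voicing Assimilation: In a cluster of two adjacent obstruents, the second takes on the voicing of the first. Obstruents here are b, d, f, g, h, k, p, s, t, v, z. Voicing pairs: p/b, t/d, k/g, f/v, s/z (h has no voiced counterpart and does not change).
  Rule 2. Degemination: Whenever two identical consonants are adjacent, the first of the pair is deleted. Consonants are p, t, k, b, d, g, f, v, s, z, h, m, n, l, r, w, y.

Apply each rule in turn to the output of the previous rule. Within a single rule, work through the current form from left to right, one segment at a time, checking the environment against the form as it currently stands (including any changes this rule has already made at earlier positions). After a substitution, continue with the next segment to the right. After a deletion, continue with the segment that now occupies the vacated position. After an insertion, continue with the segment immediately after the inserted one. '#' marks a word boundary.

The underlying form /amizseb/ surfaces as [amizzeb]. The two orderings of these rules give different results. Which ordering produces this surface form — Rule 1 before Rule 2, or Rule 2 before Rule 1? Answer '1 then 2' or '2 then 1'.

Order 1 then 2:
  1 Progressive Voicing Assimilation: [amizseb] → [amizzeb]
  2 Degemination: [amizzeb] → [amizeb]
  result: [amizeb]
Order 2 then 1:
  2 Degemination: no change — [amizseb]
  1 Progressive Voicing Assimilation: [amizseb] → [amizzeb]
  result: [amizzeb]

2 then 1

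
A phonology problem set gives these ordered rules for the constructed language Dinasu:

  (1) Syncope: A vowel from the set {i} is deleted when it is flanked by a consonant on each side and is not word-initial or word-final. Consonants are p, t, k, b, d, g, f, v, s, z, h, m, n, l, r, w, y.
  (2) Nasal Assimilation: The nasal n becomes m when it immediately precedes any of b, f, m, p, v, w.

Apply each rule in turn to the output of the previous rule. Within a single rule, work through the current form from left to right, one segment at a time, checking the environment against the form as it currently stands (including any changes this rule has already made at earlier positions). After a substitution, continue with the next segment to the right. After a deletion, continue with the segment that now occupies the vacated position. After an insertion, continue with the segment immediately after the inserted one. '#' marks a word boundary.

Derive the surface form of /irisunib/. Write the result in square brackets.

(1) Syncope: [irisunib] → [irsunb]
(2) Nasal Assimilation: [irsunb] → [irsumb]

[irsumb]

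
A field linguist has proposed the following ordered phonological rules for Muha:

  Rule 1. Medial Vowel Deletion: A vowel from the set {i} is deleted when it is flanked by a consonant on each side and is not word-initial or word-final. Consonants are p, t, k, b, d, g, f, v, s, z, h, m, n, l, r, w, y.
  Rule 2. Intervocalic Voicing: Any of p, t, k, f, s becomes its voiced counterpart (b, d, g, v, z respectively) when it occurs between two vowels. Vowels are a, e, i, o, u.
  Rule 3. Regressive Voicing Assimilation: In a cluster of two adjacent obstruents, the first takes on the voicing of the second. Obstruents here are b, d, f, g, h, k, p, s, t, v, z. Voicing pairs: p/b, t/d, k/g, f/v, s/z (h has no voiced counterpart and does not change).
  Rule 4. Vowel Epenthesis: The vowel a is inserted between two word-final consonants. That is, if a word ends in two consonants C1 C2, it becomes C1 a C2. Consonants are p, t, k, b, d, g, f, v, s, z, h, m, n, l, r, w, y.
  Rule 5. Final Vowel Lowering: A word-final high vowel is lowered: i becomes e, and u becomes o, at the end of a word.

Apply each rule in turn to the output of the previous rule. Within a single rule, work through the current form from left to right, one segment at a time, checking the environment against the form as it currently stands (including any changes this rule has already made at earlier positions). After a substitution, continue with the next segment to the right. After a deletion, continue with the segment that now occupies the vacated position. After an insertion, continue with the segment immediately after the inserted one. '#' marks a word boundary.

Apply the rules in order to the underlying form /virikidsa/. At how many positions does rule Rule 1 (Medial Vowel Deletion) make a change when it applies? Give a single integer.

Rule 1 Medial Vowel Deletion: [virikidsa] → [vrkdsa]
Rule 2 Intervocalic Voicing: no change — [vrkdsa]
Rule 3 Regressive Voicing Assimilation: [vrkdsa] → [vrgtsa]
Rule 4 Vowel Epenthesis: no change — [vrgtsa]
Rule 5 Final Vowel Lowering: no change — [vrgtsa]
Rule Rule 1 changed 3 position(s).

3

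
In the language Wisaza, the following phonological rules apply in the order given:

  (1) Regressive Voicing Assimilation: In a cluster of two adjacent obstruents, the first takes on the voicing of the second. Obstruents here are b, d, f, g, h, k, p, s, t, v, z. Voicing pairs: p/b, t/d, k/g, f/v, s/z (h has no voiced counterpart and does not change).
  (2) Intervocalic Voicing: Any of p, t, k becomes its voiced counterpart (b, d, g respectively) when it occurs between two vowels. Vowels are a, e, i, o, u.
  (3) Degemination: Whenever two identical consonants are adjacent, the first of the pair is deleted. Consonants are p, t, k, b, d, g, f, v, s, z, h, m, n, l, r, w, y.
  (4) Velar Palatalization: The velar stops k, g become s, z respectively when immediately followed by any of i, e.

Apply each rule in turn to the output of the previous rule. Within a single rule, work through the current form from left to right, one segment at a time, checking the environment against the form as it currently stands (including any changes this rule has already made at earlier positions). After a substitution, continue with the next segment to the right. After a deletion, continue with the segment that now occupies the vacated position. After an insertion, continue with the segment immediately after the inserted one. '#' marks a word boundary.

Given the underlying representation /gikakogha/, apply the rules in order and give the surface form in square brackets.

[zigagokha]

(1) Regressive Voicing Assimilation: [gikakogha] → [gikakokha]
(2) Intervocalic Voicing: [gikakokha] → [gigagokha]
(3) Degemination: no change — [gigagokha]
(4) Velar Palatalization: [gigagokha] → [zigagokha]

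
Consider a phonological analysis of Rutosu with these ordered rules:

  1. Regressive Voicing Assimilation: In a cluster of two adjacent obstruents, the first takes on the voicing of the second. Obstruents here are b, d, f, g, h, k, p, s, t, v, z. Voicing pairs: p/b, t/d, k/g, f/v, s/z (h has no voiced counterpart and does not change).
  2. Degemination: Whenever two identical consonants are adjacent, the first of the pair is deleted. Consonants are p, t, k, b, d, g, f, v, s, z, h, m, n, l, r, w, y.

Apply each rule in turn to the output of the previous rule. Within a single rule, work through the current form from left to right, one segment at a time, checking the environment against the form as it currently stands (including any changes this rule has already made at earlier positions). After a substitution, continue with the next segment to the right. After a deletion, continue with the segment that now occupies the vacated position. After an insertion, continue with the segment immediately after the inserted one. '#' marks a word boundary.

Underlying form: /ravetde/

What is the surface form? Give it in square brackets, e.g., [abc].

1 Regressive Voicing Assimilation: [ravetde] → [ravedde]
2 Degemination: [ravedde] → [ravede]

[ravede]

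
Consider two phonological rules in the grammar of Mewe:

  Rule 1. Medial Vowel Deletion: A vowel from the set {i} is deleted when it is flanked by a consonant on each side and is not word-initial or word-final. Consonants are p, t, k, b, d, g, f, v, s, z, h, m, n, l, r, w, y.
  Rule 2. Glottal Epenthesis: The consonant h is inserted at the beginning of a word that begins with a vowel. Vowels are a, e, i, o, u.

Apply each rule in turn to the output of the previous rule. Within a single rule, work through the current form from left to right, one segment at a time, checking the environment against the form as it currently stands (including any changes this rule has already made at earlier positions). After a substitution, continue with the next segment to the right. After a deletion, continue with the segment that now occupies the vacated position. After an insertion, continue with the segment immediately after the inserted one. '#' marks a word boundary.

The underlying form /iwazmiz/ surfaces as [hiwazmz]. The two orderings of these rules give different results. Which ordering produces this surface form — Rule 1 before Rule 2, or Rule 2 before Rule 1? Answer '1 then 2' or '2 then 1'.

Order 1 then 2:
  1 Medial Vowel Deletion: [iwazmiz] → [iwazmz]
  2 Glottal Epenthesis: [iwazmz] → [hiwazmz]
  result: [hiwazmz]
Order 2 then 1:
  2 Glottal Epenthesis: [iwazmiz] → [hiwazmiz]
  1 Medial Vowel Deletion: [hiwazmiz] → [hwazmz]
  result: [hwazmz]

1 then 2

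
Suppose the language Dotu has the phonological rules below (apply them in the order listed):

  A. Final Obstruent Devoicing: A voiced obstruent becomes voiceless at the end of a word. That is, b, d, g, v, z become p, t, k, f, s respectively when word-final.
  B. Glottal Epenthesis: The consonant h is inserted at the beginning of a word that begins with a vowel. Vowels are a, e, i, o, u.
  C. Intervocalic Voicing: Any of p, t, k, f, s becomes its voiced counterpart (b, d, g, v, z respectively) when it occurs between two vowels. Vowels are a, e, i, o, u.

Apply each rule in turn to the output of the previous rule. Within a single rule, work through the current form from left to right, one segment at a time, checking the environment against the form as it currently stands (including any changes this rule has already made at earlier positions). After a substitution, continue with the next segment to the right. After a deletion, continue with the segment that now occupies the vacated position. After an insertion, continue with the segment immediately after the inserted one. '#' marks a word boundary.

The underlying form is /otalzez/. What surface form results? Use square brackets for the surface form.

[hodalzes]

A Final Obstruent Devoicing: [otalzez] → [otalzes]
B Glottal Epenthesis: [otalzes] → [hotalzes]
C Intervocalic Voicing: [hotalzes] → [hodalzes]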